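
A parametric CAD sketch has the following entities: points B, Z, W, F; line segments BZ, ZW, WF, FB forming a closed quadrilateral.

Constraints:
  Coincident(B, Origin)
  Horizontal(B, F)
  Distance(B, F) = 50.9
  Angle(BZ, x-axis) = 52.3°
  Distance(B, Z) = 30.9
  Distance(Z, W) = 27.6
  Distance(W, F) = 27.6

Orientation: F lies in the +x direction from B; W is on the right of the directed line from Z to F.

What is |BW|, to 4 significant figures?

23.60

B is at the origin; BF is horizontal with |BF| = 50.9 and F in +x, so F = (50.9, 0). BZ runs at 52.3° with |BZ| = 30.9, so Z = (18.90, 24.45). W is determined by |ZW| = 27.6 and |WF| = 27.6 together: it lies at the intersection of circle(Z, 27.6) and circle(F, 27.6). With |ZF| = 40.27, the foot of the radical line on ZF is 20.14 from Z and the perpendicular offset is √(27.6² − 20.14²) = 18.87. Taking the right-of-ZF solution: W = (23.44, -2.775).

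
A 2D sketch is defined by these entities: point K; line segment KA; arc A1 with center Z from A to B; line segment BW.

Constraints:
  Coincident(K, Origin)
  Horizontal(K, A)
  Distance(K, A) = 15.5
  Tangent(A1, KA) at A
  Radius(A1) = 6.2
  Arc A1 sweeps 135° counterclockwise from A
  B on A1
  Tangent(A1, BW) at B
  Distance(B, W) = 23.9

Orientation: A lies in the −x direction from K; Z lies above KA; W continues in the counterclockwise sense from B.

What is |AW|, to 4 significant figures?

30.20

On A1, A sits at bearing -90° from Z; a 135° counterclockwise sweep puts B at bearing 45°, so B = Z + 6.2·(cos 45°, sin 45°) = (-11.12, 10.58). Tangency of A1 to BW means the radius ZB is perpendicular to BW, so BW runs along (−sin 45°, cos 45°); with |BW| = 23.9, W = (-28.02, 27.48). Then |AW| = |W − A| = 30.20.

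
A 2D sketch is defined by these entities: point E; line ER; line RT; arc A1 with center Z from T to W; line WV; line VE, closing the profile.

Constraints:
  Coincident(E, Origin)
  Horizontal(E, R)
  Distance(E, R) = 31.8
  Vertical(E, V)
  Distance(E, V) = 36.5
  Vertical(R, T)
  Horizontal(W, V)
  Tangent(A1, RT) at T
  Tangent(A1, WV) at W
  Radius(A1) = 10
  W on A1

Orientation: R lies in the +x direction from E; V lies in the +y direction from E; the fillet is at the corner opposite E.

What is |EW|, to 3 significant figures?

42.5

E is at the origin; E and R share the same y with |ER| = 31.8 and R on the +x side, so R = (31.8, 0.00). E and V share the same x with |EV| = 36.5 and V on the +y side, so V = (0.00, 36.5). The virtual corner opposite E is at (31.8, 36.5). A1 meets RT tangentially, so ZT is at right angles to RT and tangency of A1 to WV means the radius ZW is perpendicular to WV, with radius 10.0, so the center Z sits 10.0 in from both sides at Z = (21.8, 26.5). That places the tangent points at T = (31.8, 26.5) on RT and W = (21.8, 36.5) on WV. Then |EW| = |W − E| = 42.5.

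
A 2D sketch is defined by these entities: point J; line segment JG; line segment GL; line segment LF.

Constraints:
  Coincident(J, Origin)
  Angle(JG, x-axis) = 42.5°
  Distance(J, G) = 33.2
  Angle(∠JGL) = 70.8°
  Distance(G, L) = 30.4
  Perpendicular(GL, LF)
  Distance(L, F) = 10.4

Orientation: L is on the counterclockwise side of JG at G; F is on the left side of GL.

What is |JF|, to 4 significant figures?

28.61

∠JGL = 70.8°, so GL runs at 42.5° + (180° − 70.8°) = 151.7° from the x-axis; with |GL| = 30.4, L = G + 30.4·(cos 151.7°, sin 151.7°) = (-2.289, 36.84). GL is perpendicular to LF; with |LF| = 10.4 on the left of GL, F = L + 10.4·(-0.4741, -0.8805) = (-7.219, 27.68). Then |JF| = |F − J| = 28.61.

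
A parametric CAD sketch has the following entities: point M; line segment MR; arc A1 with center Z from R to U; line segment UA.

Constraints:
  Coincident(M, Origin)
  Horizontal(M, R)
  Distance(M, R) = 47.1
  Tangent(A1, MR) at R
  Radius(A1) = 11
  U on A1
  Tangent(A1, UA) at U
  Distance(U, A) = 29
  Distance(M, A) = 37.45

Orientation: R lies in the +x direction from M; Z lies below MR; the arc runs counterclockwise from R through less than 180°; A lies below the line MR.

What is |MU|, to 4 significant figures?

38.10

Checks: ∠(ZR, RM) = 90.00° ✓; |ZR| = 11.00 ✓; |ZU| = 11.00 ✓; ∠(ZU, UA) = 90.00° ✓; |UA| = 29.00 ✓; |MA| = 37.45 ✓.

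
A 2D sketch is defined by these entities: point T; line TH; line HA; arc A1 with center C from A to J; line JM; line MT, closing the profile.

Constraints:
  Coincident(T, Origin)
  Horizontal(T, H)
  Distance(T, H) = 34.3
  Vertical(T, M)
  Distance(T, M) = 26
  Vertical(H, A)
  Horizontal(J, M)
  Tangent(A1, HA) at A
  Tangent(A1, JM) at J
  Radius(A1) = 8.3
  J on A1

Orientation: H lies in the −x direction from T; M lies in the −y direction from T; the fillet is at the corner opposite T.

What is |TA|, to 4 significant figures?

38.60

T is at the origin; TH is horizontal with |TH| = 34.3 and H on the −x side, so H = (-34.30, 0.000). TM is vertical with |TM| = 26.0 and M on the −y side, so M = (0.000, -26.00). The virtual corner opposite T is at (-34.30, -26.00). Since A1 is tangent to HA there, CA ⟂ HA and since A1 is tangent to JM there, CJ ⟂ JM, with radius 8.3, so the center C sits 8.3 in from both sides at C = (-26.00, -17.70). That places the tangent points at A = (-34.30, -17.70) on HA and J = (-26.00, -26.00) on JM. Then |TA| = |A − T| = 38.60.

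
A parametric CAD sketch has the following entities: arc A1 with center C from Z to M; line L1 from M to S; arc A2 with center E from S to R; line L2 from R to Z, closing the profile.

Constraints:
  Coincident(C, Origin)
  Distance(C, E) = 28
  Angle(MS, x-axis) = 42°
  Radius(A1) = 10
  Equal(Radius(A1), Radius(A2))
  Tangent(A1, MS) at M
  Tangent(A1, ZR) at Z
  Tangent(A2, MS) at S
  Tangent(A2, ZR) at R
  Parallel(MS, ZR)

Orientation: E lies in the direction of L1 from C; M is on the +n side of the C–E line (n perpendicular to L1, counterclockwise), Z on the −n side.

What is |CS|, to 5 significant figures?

29.732

The slot axis is L1's direction at 42.0°, so u = (cos 42.0°, sin 42.0°) = (0.74314, 0.66913) and n = (−sin 42.0°, cos 42.0°) = (-0.66913, 0.74314). C is at the origin and E lies 28.0 along u from C, so E = 28.0·u = (20.808, 18.736). Tangency of A1 to both parallel lines with radius 10.0 puts M and Z at C ± 10.0·n: M = (-6.6913, 7.4314), Z = (6.6913, -7.4314). Equal radii place S and R the same way about E: S = E + 10.0·n = (14.117, 26.167), R = E − 10.0·n = (27.499, 11.304). Then |CS| = |S − C| = 29.732.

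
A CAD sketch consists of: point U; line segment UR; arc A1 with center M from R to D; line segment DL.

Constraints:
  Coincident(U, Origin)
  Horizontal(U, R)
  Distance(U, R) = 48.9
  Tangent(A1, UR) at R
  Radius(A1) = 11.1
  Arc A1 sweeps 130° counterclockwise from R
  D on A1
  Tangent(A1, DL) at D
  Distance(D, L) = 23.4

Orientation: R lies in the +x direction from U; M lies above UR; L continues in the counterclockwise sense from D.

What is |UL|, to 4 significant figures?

55.70

U is at the origin; U and R share the same y with |UR| = 48.9 and R on the +x side, so R = (48.90, 0.000). Since A1 is tangent to UR there, MR ⟂ UR, so M = R + (0, 11.1) = (48.90, 11.10). On A1, R sits at bearing -90° from M; a 130° counterclockwise sweep puts D at bearing 40°, so D = M + 11.1·(cos 40°, sin 40°) = (57.40, 18.23). A1 meets DL tangentially, so MD is at right angles to DL, so DL runs along (−sin 40°, cos 40°); with |DL| = 23.4, L = (42.36, 36.16). Then |UL| = |L − U| = 55.70.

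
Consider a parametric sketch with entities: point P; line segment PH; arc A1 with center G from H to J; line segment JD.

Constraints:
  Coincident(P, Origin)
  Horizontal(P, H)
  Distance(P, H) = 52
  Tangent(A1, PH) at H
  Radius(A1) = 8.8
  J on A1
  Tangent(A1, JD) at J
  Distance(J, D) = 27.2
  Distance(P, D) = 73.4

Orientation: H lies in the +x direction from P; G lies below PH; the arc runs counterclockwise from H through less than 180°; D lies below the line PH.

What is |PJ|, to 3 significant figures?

48.1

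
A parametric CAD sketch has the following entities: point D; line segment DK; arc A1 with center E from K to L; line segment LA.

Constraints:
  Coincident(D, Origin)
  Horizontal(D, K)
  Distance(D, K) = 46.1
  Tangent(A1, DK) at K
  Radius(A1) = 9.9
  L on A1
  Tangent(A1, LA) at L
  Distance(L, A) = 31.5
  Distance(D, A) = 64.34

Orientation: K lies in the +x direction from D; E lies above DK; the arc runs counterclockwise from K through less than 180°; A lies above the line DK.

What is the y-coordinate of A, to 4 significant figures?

42.87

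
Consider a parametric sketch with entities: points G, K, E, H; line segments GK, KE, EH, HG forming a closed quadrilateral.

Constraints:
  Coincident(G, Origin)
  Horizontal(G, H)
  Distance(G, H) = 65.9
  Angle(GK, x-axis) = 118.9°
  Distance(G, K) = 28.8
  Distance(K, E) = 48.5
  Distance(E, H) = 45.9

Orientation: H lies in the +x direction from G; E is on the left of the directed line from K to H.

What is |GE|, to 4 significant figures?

47.33

Checks: |KE| = 48.50 ✓; |EH| = 45.90 ✓.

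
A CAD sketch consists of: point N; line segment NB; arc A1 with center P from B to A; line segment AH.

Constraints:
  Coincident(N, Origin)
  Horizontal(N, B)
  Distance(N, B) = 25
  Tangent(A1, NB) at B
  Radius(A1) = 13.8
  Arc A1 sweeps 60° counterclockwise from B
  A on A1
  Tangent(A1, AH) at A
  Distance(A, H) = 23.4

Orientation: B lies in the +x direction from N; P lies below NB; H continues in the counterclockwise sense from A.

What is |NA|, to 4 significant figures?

14.76

N is at the origin; N and B share the same y with |NB| = 25.0 and B on the +x side, so B = (25.00, 0.000). Since A1 is tangent to NB there, PB ⟂ NB, so P = B + (0, -13.8) = (25.00, -13.80). On A1, B sits at bearing 90° from P; a 60° counterclockwise sweep puts A at bearing 150°, so A = P + 13.8·(cos 150°, sin 150°) = (13.05, -6.900). Then |NA| = |A − N| = 14.76.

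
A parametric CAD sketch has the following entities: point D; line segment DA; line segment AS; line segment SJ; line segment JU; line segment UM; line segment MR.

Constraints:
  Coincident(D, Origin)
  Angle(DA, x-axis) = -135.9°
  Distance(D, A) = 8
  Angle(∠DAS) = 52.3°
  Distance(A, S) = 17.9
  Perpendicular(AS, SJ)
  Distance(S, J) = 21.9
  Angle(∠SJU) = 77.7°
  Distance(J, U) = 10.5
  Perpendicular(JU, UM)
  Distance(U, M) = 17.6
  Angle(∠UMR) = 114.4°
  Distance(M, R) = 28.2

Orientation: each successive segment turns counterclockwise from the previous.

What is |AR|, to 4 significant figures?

39.12

D is at the origin; DA runs at -135.9° with length 8.0, so A = (-5.745, -5.567). ∠DAS = 52.3° gives AS at -8.200° from the x-axis; with |AS| = 17.9, S = (11.97, -8.120). The perpendicularity gives SJ at right angles to AS, so SJ runs at 81.80°; with |SJ| = 21.9, J = (15.10, 13.56). ∠SJU = 77.7° gives JU at -175.9° from the x-axis; with |JU| = 10.5, U = (4.622, 12.81). JU ⟂ UM, so UM runs at -85.90°; with |UM| = 17.6, M = (5.881, -4.750). ∠UMR = 114.4° gives MR at -20.30° from the x-axis; with |MR| = 28.2, R = (32.33, -14.53). Then |AR| = |R − A| = 39.12.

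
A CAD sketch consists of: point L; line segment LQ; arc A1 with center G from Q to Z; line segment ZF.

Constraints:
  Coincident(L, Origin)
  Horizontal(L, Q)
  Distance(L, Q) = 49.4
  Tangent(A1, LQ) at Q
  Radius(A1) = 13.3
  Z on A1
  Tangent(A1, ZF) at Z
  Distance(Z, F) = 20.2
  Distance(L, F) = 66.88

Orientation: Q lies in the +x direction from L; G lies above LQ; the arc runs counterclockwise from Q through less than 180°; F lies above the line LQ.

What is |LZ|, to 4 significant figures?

64.45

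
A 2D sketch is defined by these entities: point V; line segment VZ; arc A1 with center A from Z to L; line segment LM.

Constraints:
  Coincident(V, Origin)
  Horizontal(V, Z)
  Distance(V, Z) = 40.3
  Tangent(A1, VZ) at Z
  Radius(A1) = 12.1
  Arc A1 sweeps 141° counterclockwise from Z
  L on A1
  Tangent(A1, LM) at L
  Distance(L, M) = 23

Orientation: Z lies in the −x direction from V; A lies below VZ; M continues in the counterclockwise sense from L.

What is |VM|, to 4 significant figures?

46.87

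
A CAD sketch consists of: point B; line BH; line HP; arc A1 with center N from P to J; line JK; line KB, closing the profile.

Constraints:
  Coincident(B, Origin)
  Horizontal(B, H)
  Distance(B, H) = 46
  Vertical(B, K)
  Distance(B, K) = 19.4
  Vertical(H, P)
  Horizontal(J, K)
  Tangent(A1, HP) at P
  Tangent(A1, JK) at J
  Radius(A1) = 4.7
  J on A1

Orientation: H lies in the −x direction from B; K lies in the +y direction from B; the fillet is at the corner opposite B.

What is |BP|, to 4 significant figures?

48.29

B is at the origin; B and H share the same y with |BH| = 46.0 and H on the −x side, so H = (-46.00, 0.000). B and K share the same x with |BK| = 19.4 and K on the +y side, so K = (0.000, 19.40). The virtual corner opposite B is at (-46.00, 19.40). Tangency of A1 to HP means the radius NP is perpendicular to HP and A1 meets JK tangentially, so NJ is at right angles to JK, with radius 4.7, so the center N sits 4.7 in from both sides at N = (-41.30, 14.70). That places the tangent points at P = (-46.00, 14.70) on HP and J = (-41.30, 19.40) on JK. Then |BP| = |P − B| = 48.29.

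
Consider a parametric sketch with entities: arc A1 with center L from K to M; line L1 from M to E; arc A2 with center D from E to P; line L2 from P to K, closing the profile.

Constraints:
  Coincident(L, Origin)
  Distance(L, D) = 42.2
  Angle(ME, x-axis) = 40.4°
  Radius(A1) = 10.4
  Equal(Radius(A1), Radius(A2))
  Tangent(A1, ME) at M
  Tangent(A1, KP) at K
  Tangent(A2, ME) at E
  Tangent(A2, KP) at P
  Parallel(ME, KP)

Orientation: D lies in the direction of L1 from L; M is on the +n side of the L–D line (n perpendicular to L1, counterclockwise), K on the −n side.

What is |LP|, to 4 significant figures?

43.46

The slot axis is L1's direction at 40.4°, so u = (cos 40.4°, sin 40.4°) = (0.7615, 0.6481) and n = (−sin 40.4°, cos 40.4°) = (-0.6481, 0.7615). L is at the origin and D lies 42.2 along u from L, so D = 42.2·u = (32.14, 27.35). Tangency of A1 to both parallel lines with radius 10.4 puts M and K at L ± 10.4·n: M = (-6.740, 7.920), K = (6.740, -7.920). Equal radii place E and P the same way about D: E = D + 10.4·n = (25.40, 35.27), P = D − 10.4·n = (38.88, 19.43). Then |LP| = |P − L| = 43.46.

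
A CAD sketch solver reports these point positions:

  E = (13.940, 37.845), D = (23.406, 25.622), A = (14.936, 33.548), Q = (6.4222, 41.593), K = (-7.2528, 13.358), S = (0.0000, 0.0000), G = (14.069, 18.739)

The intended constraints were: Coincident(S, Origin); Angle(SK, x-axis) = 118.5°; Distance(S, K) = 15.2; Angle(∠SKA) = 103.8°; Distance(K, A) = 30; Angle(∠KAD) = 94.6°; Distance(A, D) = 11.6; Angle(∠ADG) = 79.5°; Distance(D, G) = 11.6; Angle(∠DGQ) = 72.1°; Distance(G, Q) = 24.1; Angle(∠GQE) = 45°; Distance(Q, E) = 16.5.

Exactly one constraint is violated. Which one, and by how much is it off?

Distance(Q, E) = 16.5 — off by 8.10.

S = (0.00, 0.00) ✓; SK at 118.5° ✓; |SK| = 15.20 ✓; ∠SKA = 103.8° ✓; |KA| = 30.00 ✓; ∠KAD = 94.60° ✓; |AD| = 11.60 ✓; ∠ADG = 79.50° ✓; |DG| = 11.60 ✓; ∠DGQ = 72.10° ✓; |GQ| = 24.10 ✓; ∠GQE = 45.00° ✓; |QE| = 8.400 ✗.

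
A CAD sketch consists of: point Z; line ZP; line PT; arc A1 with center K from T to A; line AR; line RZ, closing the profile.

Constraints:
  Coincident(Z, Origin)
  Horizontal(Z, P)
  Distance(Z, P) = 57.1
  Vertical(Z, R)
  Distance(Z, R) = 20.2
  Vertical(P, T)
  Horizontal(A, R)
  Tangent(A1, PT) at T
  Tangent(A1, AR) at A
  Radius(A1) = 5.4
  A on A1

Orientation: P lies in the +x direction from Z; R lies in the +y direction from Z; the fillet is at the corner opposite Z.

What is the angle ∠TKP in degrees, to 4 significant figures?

69.95°

Z is at the origin; Z and P share the same y with |ZP| = 57.1 and P on the +x side, so P = (57.10, 0.000). Z and R share the same x with |ZR| = 20.2 and R on the +y side, so R = (0.000, 20.20). The virtual corner opposite Z is at (57.10, 20.20). The tangent condition forces KT to be normal to PT and tangency of A1 to AR means the radius KA is perpendicular to AR, with radius 5.4, so the center K sits 5.4 in from both sides at K = (51.70, 14.80). That places the tangent points at T = (57.10, 14.80) on PT and A = (51.70, 20.20) on AR. Then cos ∠TKP = KT·KP / (|KT||KP|), giving 69.95°.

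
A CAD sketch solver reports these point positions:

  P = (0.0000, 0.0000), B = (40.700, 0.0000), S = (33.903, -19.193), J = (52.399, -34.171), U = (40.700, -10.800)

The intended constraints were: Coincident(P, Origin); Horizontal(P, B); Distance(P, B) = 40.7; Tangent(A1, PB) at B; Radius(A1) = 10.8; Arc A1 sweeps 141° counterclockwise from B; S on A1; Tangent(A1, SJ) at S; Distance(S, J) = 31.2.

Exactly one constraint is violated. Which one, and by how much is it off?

Distance(S, J) = 31.2 — off by 7.40.

P = (0.00, 0.00) ✓; P.y = 0.00, B.y = 0.00 ✓; |PB| = 40.70 ✓; ∠(UB, BP) = 90.00° ✓; |UB| = 10.80 ✓; bearing(U→S) − bearing(U→B) = 141.0° ✓; |US| = 10.80 ✓; ∠(US, SJ) = 90.00° ✓; |SJ| = 23.80 ✗.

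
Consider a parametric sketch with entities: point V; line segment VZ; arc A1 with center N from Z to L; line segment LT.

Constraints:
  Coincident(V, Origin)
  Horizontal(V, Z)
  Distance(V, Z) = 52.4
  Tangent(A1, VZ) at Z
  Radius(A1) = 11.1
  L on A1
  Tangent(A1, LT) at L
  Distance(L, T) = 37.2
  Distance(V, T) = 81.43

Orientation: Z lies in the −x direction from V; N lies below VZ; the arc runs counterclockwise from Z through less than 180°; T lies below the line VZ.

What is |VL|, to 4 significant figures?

64.30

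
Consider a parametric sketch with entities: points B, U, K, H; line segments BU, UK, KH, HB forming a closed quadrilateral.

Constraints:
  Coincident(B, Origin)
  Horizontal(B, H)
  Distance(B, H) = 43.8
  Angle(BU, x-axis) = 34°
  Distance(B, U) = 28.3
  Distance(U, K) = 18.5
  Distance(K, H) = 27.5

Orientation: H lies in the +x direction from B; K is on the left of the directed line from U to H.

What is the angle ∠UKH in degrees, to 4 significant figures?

64.73°

B is at the origin; BH is horizontal with |BH| = 43.8 and H in +x, so H = (43.8, 0). BU runs at 34.0° with |BU| = 28.3, so U = (23.46, 15.83). K is determined by |UK| = 18.5 and |KH| = 27.5 together: it lies at the intersection of circle(U, 18.5) and circle(H, 27.5). With |UH| = 25.77, the foot of the radical line on UH is 4.852 from U and the perpendicular offset is √(18.5² − 4.852²) = 17.85. Taking the left-of-UH solution: K = (38.25, 26.94).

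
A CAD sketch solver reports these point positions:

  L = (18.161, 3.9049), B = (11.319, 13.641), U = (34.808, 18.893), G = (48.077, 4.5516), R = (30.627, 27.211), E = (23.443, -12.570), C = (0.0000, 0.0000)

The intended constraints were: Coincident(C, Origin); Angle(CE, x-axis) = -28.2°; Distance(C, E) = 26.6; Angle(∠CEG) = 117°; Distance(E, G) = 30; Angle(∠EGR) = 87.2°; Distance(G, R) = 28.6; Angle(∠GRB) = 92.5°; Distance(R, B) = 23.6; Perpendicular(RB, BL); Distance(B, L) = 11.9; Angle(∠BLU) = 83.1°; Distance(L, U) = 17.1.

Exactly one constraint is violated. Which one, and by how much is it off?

Distance(L, U) = 17.1 — off by 5.30.

C = (0.00, 0.00) ✓; CE at -28.20° ✓; |CE| = 26.60 ✓; ∠CEG = 117.0° ✓; |EG| = 30.00 ✓; ∠EGR = 87.20° ✓; |GR| = 28.60 ✓; ∠GRB = 92.50° ✓; |RB| = 23.60 ✓; ∠(RB, BL) = 90.00° ✓; |BL| = 11.90 ✓; ∠BLU = 83.10° ✓; |LU| = 22.40 ✗.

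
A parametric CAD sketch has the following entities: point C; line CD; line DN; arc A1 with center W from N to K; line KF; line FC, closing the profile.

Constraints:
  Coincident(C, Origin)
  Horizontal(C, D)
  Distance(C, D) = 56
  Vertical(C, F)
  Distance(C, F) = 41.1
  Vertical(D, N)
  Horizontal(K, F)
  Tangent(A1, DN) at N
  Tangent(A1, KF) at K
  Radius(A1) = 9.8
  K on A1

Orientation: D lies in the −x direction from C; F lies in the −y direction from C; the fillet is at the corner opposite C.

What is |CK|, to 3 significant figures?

61.8

The virtual corner opposite C is at (-56.0, -41.1). The tangent condition forces WN to be normal to DN and the tangent condition forces WK to be normal to KF, with radius 9.8, so the center W sits 9.8 in from both sides at W = (-46.2, -31.3). That places the tangent points at N = (-56.0, -31.3) on DN and K = (-46.2, -41.1) on KF. Then |CK| = |K − C| = 61.8.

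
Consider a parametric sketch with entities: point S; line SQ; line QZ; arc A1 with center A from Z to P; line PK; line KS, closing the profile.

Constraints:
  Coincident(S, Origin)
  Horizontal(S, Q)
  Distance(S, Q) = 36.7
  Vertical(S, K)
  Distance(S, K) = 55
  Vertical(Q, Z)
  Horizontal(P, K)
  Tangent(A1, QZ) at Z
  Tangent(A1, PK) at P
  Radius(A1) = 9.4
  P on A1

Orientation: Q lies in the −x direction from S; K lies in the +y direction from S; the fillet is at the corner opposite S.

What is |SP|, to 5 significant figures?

61.403

S is at the origin; S and Q share the same y with |SQ| = 36.7 and Q on the −x side, so Q = (-36.700, 0.0000). SK is vertical with |SK| = 55.0 and K on the +y side, so K = (0.0000, 55.000). The virtual corner opposite S is at (-36.700, 55.000). The tangent condition forces AZ to be normal to QZ and the tangent condition forces AP to be normal to PK, with radius 9.4, so the center A sits 9.4 in from both sides at A = (-27.300, 45.600). That places the tangent points at Z = (-36.700, 45.600) on QZ and P = (-27.300, 55.000) on PK. Then |SP| = |P − S| = 61.403.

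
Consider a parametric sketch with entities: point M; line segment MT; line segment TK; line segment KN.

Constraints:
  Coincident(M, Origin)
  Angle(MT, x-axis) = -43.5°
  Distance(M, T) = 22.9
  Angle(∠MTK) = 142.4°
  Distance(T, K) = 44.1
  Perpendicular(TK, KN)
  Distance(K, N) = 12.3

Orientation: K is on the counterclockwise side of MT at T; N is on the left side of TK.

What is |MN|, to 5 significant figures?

62.266

∠MTK = 142.4°, so TK runs at -43.5° + (180° − 142.4°) = -5.9000° from the x-axis; with |TK| = 44.1, K = T + 44.1·(cos -5.9000°, sin -5.9000°) = (60.477, -20.296). TK ⟂ KN; with |KN| = 12.3 on the left of TK, N = K + 12.3·(0.10279, 0.99470) = (61.742, -8.0616). Then |MN| = |N − M| = 62.266.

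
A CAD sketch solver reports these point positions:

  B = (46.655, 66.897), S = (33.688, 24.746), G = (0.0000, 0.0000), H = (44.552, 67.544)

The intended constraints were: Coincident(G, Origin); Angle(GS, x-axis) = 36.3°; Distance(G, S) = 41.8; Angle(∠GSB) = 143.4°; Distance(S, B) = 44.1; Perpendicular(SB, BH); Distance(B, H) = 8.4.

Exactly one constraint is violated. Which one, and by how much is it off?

Distance(B, H) = 8.4 — off by 6.20.

G = (0.00, 0.00) ✓; GS at 36.30° ✓; |GS| = 41.80 ✓; ∠GSB = 143.4° ✓; |SB| = 44.10 ✓; ∠(SB, BH) = 90.00° ✓; |BH| = 2.200 ✗.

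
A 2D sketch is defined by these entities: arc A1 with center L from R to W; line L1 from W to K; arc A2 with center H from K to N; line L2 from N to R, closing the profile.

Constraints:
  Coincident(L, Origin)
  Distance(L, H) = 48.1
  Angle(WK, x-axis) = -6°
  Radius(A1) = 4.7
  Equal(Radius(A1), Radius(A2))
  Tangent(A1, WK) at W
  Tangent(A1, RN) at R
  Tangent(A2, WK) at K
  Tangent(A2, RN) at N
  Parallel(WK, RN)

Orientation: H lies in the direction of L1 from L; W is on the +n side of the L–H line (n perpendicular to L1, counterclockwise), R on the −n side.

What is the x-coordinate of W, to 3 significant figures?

0.491

L is at the origin and H lies 48.1 along u from L, so H = 48.1·u = (47.8, -5.03). Tangency of A1 to both parallel lines with radius 4.7 puts W and R at L ± 4.7·n: W = (0.491, 4.67), R = (-0.491, -4.67). So W.x = 0.491.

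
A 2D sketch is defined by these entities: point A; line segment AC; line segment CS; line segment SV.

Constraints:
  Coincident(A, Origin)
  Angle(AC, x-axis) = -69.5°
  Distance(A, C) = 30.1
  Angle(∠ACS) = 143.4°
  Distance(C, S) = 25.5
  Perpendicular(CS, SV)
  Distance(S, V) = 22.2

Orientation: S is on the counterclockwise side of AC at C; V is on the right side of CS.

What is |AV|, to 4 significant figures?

63.86

A is at the origin; AC runs at -69.5° with length 30.1, so C = 30.1·(cos -69.5°, sin -69.5°) = (10.54, -28.19). ∠ACS = 143.4°, so CS runs at -69.5° + (180° − 143.4°) = -32.90° from the x-axis; with |CS| = 25.5, S = C + 25.5·(cos -32.90°, sin -32.90°) = (31.95, -42.04). CS is perpendicular to SV; with |SV| = 22.2 on the right of CS, V = S + 22.2·(-0.5432, -0.8396) = (19.89, -60.68). Then |AV| = |V − A| = 63.86.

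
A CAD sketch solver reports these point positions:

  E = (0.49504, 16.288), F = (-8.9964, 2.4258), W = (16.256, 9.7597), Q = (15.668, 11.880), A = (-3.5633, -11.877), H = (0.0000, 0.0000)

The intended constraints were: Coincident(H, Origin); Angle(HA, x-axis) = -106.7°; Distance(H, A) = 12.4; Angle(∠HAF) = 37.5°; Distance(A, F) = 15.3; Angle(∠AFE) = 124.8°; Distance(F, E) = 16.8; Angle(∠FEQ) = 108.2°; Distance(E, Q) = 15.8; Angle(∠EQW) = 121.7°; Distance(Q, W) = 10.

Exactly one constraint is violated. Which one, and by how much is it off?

Distance(Q, W) = 10 — off by 7.80.

H = (0.00, 0.00) ✓; HA at -106.7° ✓; |HA| = 12.40 ✓; ∠HAF = 37.50° ✓; |AF| = 15.30 ✓; ∠AFE = 124.8° ✓; |FE| = 16.80 ✓; ∠FEQ = 108.2° ✓; |EQ| = 15.80 ✓; ∠EQW = 121.7° ✓; |QW| = 2.200 ✗.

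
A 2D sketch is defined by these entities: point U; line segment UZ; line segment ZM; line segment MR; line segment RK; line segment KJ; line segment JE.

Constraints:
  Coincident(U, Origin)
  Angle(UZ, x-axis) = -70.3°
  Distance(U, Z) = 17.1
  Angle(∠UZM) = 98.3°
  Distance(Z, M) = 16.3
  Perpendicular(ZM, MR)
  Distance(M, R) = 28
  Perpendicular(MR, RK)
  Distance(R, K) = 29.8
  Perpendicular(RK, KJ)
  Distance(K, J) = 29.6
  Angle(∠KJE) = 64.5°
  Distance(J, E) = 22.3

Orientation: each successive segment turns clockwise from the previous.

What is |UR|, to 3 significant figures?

21.8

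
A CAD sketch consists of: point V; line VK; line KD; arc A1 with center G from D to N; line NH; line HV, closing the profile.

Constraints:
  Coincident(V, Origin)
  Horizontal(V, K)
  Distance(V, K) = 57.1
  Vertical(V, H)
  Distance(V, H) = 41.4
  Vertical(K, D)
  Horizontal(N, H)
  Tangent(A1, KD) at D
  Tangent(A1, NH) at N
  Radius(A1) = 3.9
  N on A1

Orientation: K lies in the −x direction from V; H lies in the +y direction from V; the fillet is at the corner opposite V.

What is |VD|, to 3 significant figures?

68.3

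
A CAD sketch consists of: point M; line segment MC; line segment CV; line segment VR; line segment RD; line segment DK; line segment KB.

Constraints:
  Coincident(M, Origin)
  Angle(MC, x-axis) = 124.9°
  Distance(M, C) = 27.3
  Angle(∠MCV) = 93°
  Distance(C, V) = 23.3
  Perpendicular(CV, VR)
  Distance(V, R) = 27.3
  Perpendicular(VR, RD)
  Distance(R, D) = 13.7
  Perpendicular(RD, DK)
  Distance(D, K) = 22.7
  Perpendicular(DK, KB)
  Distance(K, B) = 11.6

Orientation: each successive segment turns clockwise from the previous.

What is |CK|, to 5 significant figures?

10.645

M is at the origin; MC runs at 124.9° with length 27.3, so C = (-15.620, 22.390). ∠MCV = 93.0° gives CV at 37.900° from the x-axis; with |CV| = 23.3, V = (2.7661, 36.703). The perpendicularity gives VR at right angles to CV, so VR runs at -52.100°; with |VR| = 27.3, R = (19.536, 15.161). VR ⟂ RD, so RD runs at -142.10°; with |RD| = 13.7, D = (8.7256, 6.7453). RD ⟂ DK, so DK runs at 127.90°; with |DK| = 22.7, K = (-5.2187, 24.657). Then |CK| = |K − C| = 10.645.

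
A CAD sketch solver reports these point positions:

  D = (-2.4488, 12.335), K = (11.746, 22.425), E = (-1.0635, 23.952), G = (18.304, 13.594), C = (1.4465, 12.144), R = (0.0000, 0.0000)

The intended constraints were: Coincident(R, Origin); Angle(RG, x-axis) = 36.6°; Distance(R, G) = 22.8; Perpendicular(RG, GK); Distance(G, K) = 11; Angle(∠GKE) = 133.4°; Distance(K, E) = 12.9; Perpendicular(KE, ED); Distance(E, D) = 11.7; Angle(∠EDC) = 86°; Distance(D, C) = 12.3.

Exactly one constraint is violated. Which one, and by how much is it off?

Distance(D, C) = 12.3 — off by 8.40.

R = (0.00, 0.00) ✓; RG at 36.60° ✓; |RG| = 22.80 ✓; ∠(RG, GK) = 90.00° ✓; |GK| = 11.00 ✓; ∠GKE = 133.4° ✓; |KE| = 12.90 ✓; ∠(KE, ED) = 90.00° ✓; |ED| = 11.70 ✓; ∠EDC = 86.01° ✓; |DC| = 3.900 ✗.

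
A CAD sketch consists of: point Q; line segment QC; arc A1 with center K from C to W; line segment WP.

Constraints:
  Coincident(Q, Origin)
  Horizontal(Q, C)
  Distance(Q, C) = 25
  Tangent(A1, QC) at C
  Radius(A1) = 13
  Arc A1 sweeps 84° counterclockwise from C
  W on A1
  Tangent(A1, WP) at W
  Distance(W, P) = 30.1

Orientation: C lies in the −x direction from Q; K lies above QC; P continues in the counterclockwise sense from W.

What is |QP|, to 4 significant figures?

42.52

On A1, C sits at bearing -90° from K; an 84° counterclockwise sweep puts W at bearing -6°, so W = K + 13.0·(cos -6°, sin -6°) = (-12.07, 11.64). Since A1 is tangent to WP there, KW ⟂ WP, so WP runs along (−sin -6°, cos -6°); with |WP| = 30.1, P = (-8.925, 41.58). Then |QP| = |P − Q| = 42.52.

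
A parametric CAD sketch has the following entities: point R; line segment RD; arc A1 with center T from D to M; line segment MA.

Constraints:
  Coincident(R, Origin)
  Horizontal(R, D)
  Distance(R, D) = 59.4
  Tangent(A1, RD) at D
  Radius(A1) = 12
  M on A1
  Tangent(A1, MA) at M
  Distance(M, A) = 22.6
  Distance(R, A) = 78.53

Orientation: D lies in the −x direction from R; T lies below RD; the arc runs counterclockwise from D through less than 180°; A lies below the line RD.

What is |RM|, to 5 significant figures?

72.492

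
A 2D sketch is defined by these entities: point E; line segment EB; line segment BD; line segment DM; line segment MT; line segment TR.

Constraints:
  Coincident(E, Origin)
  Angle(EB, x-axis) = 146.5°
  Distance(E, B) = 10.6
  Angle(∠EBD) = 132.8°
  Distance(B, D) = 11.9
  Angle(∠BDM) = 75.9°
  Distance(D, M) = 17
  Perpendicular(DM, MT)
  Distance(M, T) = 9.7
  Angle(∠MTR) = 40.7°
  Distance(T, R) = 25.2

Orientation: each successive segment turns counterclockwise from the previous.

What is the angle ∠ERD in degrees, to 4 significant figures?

27.52°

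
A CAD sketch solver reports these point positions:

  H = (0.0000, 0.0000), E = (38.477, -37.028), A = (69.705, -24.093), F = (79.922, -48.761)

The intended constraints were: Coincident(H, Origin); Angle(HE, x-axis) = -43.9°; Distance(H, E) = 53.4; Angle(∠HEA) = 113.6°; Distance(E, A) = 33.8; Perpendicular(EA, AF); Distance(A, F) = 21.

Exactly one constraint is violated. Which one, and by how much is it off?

Distance(A, F) = 21 — off by 5.70.

H = (0.00, 0.00) ✓; HE at -43.90° ✓; |HE| = 53.40 ✓; ∠HEA = 113.6° ✓; |EA| = 33.80 ✓; ∠(EA, AF) = 90.00° ✓; |AF| = 26.70 ✗.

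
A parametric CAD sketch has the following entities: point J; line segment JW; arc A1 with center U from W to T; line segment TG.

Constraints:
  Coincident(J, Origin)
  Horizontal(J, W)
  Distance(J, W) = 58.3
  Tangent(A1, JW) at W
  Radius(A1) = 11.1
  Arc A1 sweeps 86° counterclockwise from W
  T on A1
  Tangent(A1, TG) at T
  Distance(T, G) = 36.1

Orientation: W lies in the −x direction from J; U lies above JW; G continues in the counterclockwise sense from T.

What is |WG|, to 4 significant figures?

48.29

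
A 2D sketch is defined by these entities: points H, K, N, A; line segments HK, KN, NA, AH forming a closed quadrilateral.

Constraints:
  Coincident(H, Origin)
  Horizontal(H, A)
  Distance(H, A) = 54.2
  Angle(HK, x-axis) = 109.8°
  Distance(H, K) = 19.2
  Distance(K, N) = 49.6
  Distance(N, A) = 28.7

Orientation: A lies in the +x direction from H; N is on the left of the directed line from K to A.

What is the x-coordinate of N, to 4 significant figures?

42.43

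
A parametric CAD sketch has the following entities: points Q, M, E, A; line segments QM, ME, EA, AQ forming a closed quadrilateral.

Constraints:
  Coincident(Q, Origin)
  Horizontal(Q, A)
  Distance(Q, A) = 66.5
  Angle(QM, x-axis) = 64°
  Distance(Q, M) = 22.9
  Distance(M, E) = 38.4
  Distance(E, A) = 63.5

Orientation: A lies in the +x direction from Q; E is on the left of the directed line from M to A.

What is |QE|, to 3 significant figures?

61.2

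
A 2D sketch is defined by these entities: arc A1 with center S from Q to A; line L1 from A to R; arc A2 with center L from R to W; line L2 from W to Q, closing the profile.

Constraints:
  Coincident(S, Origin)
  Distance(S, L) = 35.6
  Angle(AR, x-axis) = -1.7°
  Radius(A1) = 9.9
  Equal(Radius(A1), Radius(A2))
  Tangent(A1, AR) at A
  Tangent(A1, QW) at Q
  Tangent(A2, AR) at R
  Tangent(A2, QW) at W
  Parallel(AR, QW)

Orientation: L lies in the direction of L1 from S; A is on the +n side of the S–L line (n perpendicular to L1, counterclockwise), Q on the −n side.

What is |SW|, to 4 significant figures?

36.95

The slot axis is L1's direction at -1.7°, so u = (cos -1.7°, sin -1.7°) = (0.9996, -0.02967) and n = (−sin -1.7°, cos -1.7°) = (0.02967, 0.9996). S is at the origin and L lies 35.6 along u from S, so L = 35.6·u = (35.58, -1.056). Tangency of A1 to both parallel lines with radius 9.9 puts A and Q at S ± 9.9·n: A = (0.2937, 9.896), Q = (-0.2937, -9.896). Equal radii place R and W the same way about L: R = L + 9.9·n = (35.88, 8.840), W = L − 9.9·n = (35.29, -10.95). Then |SW| = |W − S| = 36.95.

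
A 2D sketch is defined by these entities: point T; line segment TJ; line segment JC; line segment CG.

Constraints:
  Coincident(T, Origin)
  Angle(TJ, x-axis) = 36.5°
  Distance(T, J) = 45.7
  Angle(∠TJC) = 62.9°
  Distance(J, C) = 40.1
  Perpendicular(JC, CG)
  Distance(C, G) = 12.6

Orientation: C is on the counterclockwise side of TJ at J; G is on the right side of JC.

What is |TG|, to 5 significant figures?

56.664

T is at the origin; TJ runs at 36.5° with length 45.7, so J = 45.7·(cos 36.5°, sin 36.5°) = (36.736, 27.183). ∠TJC = 62.9°, so JC runs at 36.5° + (180° − 62.9°) = 153.60° from the x-axis; with |JC| = 40.1, C = J + 40.1·(cos 153.60°, sin 153.60°) = (0.81822, 45.013). JC is perpendicular to CG; with |CG| = 12.6 on the right of JC, G = C + 12.6·(0.44464, 0.89571) = (6.4206, 56.299). Then |TG| = |G − T| = 56.664.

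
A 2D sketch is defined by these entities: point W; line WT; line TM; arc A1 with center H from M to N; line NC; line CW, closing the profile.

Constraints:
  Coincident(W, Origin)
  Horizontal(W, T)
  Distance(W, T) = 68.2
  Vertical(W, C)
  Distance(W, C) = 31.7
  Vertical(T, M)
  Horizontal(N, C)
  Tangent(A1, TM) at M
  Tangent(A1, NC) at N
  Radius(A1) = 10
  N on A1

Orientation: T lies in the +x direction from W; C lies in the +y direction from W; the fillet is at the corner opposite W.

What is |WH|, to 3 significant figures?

62.1

W is at the origin; WT is horizontal with |WT| = 68.2 and T on the +x side, so T = (68.2, 0.00). W and C share the same x with |WC| = 31.7 and C on the +y side, so C = (0.00, 31.7). The virtual corner opposite W is at (68.2, 31.7). Tangency of A1 to TM means the radius HM is perpendicular to TM and since A1 is tangent to NC there, HN ⟂ NC, with radius 10.0, so the center H sits 10.0 in from both sides at H = (58.2, 21.7). Then |WH| = |H − W| = 62.1.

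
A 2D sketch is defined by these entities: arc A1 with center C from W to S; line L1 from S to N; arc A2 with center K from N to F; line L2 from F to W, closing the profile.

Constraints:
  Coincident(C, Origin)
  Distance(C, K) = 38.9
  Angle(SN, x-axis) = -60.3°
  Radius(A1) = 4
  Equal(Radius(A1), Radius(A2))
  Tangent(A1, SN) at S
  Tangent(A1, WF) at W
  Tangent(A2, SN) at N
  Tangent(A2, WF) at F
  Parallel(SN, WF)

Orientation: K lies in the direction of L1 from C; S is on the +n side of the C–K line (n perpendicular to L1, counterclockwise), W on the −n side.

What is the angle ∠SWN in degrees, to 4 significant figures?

78.38°

The slot axis is L1's direction at -60.3°, so u = (cos -60.3°, sin -60.3°) = (0.4955, -0.8686) and n = (−sin -60.3°, cos -60.3°) = (0.8686, 0.4955). C is at the origin and K lies 38.9 along u from C, so K = 38.9·u = (19.27, -33.79). Tangency of A1 to both parallel lines with radius 4.0 puts S and W at C ± 4.0·n: S = (3.475, 1.982), W = (-3.475, -1.982). Equal radii place N and F the same way about K: N = K + 4.0·n = (22.75, -31.81), F = K − 4.0·n = (15.80, -35.77). Then cos ∠SWN = WS·WN / (|WS||WN|), giving 78.38°.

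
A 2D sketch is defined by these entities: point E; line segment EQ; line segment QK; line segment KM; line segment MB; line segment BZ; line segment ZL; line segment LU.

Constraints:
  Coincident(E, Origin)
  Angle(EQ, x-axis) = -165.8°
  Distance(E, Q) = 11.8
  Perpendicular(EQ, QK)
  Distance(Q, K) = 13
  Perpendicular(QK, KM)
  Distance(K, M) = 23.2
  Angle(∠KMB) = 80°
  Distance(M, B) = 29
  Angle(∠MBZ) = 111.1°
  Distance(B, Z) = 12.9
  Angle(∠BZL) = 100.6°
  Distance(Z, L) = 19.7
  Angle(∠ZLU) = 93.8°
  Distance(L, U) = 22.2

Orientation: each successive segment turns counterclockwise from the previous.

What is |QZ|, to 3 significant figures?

18.9

∠KMB = 80.0° gives MB at 114° from the x-axis; with |MB| = 29.0, B = (2.35, 16.6). ∠MBZ = 111.1° gives BZ at -177° from the x-axis; with |BZ| = 12.9, Z = (-10.5, 15.9). Then |QZ| = |Z − Q| = 18.9.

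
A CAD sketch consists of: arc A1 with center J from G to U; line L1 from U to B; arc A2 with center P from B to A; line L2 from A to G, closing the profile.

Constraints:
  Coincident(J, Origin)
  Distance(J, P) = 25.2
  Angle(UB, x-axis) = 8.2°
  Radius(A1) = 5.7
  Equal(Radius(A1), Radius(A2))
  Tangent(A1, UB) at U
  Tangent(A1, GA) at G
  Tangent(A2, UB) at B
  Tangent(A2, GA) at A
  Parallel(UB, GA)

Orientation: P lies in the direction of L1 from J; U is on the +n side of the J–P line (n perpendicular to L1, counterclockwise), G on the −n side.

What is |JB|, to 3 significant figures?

25.8

The slot axis is L1's direction at 8.2°, so u = (cos 8.2°, sin 8.2°) = (0.990, 0.143) and n = (−sin 8.2°, cos 8.2°) = (-0.143, 0.990). J is at the origin and P lies 25.2 along u from J, so P = 25.2·u = (24.9, 3.59). Tangency of A1 to both parallel lines with radius 5.7 puts U and G at J ± 5.7·n: U = (-0.813, 5.64), G = (0.813, -5.64). Equal radii place B and A the same way about P: B = P + 5.7·n = (24.1, 9.24), A = P − 5.7·n = (25.8, -2.05). Then |JB| = |B − J| = 25.8.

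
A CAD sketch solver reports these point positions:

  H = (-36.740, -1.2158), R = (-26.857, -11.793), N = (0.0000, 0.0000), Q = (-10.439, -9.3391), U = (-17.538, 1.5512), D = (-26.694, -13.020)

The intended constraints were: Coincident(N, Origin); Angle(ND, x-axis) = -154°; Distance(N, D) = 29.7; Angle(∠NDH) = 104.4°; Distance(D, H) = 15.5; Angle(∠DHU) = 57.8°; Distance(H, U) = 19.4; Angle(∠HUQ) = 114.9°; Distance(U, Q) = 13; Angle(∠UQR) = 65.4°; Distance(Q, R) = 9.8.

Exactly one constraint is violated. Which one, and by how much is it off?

Distance(Q, R) = 9.8 — off by 6.80.

N = (0.00, 0.00) ✓; ND at -154.0° ✓; |ND| = 29.70 ✓; ∠NDH = 104.4° ✓; |DH| = 15.50 ✓; ∠DHU = 57.80° ✓; |HU| = 19.40 ✓; ∠HUQ = 114.9° ✓; |UQ| = 13.00 ✓; ∠UQR = 65.40° ✓; |QR| = 16.60 ✗.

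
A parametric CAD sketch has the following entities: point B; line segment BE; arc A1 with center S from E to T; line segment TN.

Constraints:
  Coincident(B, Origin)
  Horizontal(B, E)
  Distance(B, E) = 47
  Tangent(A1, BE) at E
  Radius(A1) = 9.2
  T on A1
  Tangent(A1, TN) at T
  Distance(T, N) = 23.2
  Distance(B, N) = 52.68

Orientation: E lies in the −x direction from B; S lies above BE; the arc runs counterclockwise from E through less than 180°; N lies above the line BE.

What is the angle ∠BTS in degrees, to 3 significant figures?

158°

B is at the origin; BE is horizontal with |BE| = 47.0 and E on the −x side, so E = (-47.0, 0.00). Tangency of A1 to BE means the radius SE is perpendicular to BE, so S = E + (0, 9.2) = (-47.0, 9.20). Since ST ⟂ TN (tangency), |SN| = √(9.2² + 23.2²) = 25.0 regardless of where T sits on A1. So N lies on both circle(B, 52.68) and circle(S, 25.0); the above-BE intersection is N = (-40.8, 33.4). T is the foot of the tangent from N: T = (-37.9, 10.3).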